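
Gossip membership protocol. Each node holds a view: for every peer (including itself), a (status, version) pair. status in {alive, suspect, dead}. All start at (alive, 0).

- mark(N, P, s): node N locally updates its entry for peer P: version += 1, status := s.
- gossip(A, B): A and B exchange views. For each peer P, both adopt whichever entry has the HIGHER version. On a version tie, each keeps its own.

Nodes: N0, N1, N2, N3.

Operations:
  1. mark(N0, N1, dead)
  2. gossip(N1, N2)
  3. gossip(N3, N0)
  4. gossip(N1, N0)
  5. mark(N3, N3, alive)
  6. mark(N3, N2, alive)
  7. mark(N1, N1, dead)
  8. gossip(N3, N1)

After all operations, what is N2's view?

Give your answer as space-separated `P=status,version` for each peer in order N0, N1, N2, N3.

Op 1: N0 marks N1=dead -> (dead,v1)
Op 2: gossip N1<->N2 -> N1.N0=(alive,v0) N1.N1=(alive,v0) N1.N2=(alive,v0) N1.N3=(alive,v0) | N2.N0=(alive,v0) N2.N1=(alive,v0) N2.N2=(alive,v0) N2.N3=(alive,v0)
Op 3: gossip N3<->N0 -> N3.N0=(alive,v0) N3.N1=(dead,v1) N3.N2=(alive,v0) N3.N3=(alive,v0) | N0.N0=(alive,v0) N0.N1=(dead,v1) N0.N2=(alive,v0) N0.N3=(alive,v0)
Op 4: gossip N1<->N0 -> N1.N0=(alive,v0) N1.N1=(dead,v1) N1.N2=(alive,v0) N1.N3=(alive,v0) | N0.N0=(alive,v0) N0.N1=(dead,v1) N0.N2=(alive,v0) N0.N3=(alive,v0)
Op 5: N3 marks N3=alive -> (alive,v1)
Op 6: N3 marks N2=alive -> (alive,v1)
Op 7: N1 marks N1=dead -> (dead,v2)
Op 8: gossip N3<->N1 -> N3.N0=(alive,v0) N3.N1=(dead,v2) N3.N2=(alive,v1) N3.N3=(alive,v1) | N1.N0=(alive,v0) N1.N1=(dead,v2) N1.N2=(alive,v1) N1.N3=(alive,v1)

Answer: N0=alive,0 N1=alive,0 N2=alive,0 N3=alive,0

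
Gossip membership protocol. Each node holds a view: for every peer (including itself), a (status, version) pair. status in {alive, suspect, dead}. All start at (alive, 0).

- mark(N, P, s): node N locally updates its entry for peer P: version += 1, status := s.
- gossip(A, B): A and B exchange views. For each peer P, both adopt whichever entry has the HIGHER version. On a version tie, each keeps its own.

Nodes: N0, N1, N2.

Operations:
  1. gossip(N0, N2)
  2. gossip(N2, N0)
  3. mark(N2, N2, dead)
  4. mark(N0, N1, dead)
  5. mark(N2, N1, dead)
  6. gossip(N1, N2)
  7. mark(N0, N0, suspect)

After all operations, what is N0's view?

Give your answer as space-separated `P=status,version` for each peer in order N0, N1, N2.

Answer: N0=suspect,1 N1=dead,1 N2=alive,0

Derivation:
Op 1: gossip N0<->N2 -> N0.N0=(alive,v0) N0.N1=(alive,v0) N0.N2=(alive,v0) | N2.N0=(alive,v0) N2.N1=(alive,v0) N2.N2=(alive,v0)
Op 2: gossip N2<->N0 -> N2.N0=(alive,v0) N2.N1=(alive,v0) N2.N2=(alive,v0) | N0.N0=(alive,v0) N0.N1=(alive,v0) N0.N2=(alive,v0)
Op 3: N2 marks N2=dead -> (dead,v1)
Op 4: N0 marks N1=dead -> (dead,v1)
Op 5: N2 marks N1=dead -> (dead,v1)
Op 6: gossip N1<->N2 -> N1.N0=(alive,v0) N1.N1=(dead,v1) N1.N2=(dead,v1) | N2.N0=(alive,v0) N2.N1=(dead,v1) N2.N2=(dead,v1)
Op 7: N0 marks N0=suspect -> (suspect,v1)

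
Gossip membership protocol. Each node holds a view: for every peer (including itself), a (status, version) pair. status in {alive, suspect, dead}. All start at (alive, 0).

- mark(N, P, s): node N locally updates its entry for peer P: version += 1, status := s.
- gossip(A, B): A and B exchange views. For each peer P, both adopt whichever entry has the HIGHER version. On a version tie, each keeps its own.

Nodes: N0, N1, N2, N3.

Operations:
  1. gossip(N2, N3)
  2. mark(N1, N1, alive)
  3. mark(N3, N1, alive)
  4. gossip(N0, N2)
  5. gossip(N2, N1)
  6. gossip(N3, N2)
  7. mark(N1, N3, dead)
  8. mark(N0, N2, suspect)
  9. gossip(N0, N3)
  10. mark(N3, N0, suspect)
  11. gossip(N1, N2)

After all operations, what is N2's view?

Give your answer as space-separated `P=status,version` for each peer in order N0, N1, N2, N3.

Answer: N0=alive,0 N1=alive,1 N2=alive,0 N3=dead,1

Derivation:
Op 1: gossip N2<->N3 -> N2.N0=(alive,v0) N2.N1=(alive,v0) N2.N2=(alive,v0) N2.N3=(alive,v0) | N3.N0=(alive,v0) N3.N1=(alive,v0) N3.N2=(alive,v0) N3.N3=(alive,v0)
Op 2: N1 marks N1=alive -> (alive,v1)
Op 3: N3 marks N1=alive -> (alive,v1)
Op 4: gossip N0<->N2 -> N0.N0=(alive,v0) N0.N1=(alive,v0) N0.N2=(alive,v0) N0.N3=(alive,v0) | N2.N0=(alive,v0) N2.N1=(alive,v0) N2.N2=(alive,v0) N2.N3=(alive,v0)
Op 5: gossip N2<->N1 -> N2.N0=(alive,v0) N2.N1=(alive,v1) N2.N2=(alive,v0) N2.N3=(alive,v0) | N1.N0=(alive,v0) N1.N1=(alive,v1) N1.N2=(alive,v0) N1.N3=(alive,v0)
Op 6: gossip N3<->N2 -> N3.N0=(alive,v0) N3.N1=(alive,v1) N3.N2=(alive,v0) N3.N3=(alive,v0) | N2.N0=(alive,v0) N2.N1=(alive,v1) N2.N2=(alive,v0) N2.N3=(alive,v0)
Op 7: N1 marks N3=dead -> (dead,v1)
Op 8: N0 marks N2=suspect -> (suspect,v1)
Op 9: gossip N0<->N3 -> N0.N0=(alive,v0) N0.N1=(alive,v1) N0.N2=(suspect,v1) N0.N3=(alive,v0) | N3.N0=(alive,v0) N3.N1=(alive,v1) N3.N2=(suspect,v1) N3.N3=(alive,v0)
Op 10: N3 marks N0=suspect -> (suspect,v1)
Op 11: gossip N1<->N2 -> N1.N0=(alive,v0) N1.N1=(alive,v1) N1.N2=(alive,v0) N1.N3=(dead,v1) | N2.N0=(alive,v0) N2.N1=(alive,v1) N2.N2=(alive,v0) N2.N3=(dead,v1)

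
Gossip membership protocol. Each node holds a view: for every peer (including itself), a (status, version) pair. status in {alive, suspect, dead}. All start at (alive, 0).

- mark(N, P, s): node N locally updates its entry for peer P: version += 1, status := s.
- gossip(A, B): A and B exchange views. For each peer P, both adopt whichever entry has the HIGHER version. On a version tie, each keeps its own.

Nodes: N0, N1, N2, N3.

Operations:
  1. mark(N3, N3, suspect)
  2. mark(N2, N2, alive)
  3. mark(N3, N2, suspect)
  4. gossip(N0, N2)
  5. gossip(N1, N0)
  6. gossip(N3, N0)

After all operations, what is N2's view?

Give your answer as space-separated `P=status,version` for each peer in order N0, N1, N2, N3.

Op 1: N3 marks N3=suspect -> (suspect,v1)
Op 2: N2 marks N2=alive -> (alive,v1)
Op 3: N3 marks N2=suspect -> (suspect,v1)
Op 4: gossip N0<->N2 -> N0.N0=(alive,v0) N0.N1=(alive,v0) N0.N2=(alive,v1) N0.N3=(alive,v0) | N2.N0=(alive,v0) N2.N1=(alive,v0) N2.N2=(alive,v1) N2.N3=(alive,v0)
Op 5: gossip N1<->N0 -> N1.N0=(alive,v0) N1.N1=(alive,v0) N1.N2=(alive,v1) N1.N3=(alive,v0) | N0.N0=(alive,v0) N0.N1=(alive,v0) N0.N2=(alive,v1) N0.N3=(alive,v0)
Op 6: gossip N3<->N0 -> N3.N0=(alive,v0) N3.N1=(alive,v0) N3.N2=(suspect,v1) N3.N3=(suspect,v1) | N0.N0=(alive,v0) N0.N1=(alive,v0) N0.N2=(alive,v1) N0.N3=(suspect,v1)

Answer: N0=alive,0 N1=alive,0 N2=alive,1 N3=alive,0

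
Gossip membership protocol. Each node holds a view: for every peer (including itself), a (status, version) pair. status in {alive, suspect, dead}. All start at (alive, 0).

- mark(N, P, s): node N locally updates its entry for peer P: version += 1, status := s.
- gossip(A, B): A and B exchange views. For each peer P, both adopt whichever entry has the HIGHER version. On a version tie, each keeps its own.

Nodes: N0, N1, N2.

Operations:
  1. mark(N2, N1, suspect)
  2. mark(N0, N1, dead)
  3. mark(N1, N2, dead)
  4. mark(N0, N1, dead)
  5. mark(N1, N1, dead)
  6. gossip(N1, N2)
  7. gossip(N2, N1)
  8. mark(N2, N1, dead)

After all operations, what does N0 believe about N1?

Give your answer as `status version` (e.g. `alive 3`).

Op 1: N2 marks N1=suspect -> (suspect,v1)
Op 2: N0 marks N1=dead -> (dead,v1)
Op 3: N1 marks N2=dead -> (dead,v1)
Op 4: N0 marks N1=dead -> (dead,v2)
Op 5: N1 marks N1=dead -> (dead,v1)
Op 6: gossip N1<->N2 -> N1.N0=(alive,v0) N1.N1=(dead,v1) N1.N2=(dead,v1) | N2.N0=(alive,v0) N2.N1=(suspect,v1) N2.N2=(dead,v1)
Op 7: gossip N2<->N1 -> N2.N0=(alive,v0) N2.N1=(suspect,v1) N2.N2=(dead,v1) | N1.N0=(alive,v0) N1.N1=(dead,v1) N1.N2=(dead,v1)
Op 8: N2 marks N1=dead -> (dead,v2)

Answer: dead 2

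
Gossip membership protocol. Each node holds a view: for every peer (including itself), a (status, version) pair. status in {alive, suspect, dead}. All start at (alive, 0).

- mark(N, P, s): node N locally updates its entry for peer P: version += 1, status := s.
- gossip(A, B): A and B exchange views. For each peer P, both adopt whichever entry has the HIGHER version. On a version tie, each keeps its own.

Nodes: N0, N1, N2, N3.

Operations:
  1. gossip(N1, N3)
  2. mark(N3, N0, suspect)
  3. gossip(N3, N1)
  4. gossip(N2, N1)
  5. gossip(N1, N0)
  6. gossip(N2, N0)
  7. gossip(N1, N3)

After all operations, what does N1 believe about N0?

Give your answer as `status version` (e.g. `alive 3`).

Answer: suspect 1

Derivation:
Op 1: gossip N1<->N3 -> N1.N0=(alive,v0) N1.N1=(alive,v0) N1.N2=(alive,v0) N1.N3=(alive,v0) | N3.N0=(alive,v0) N3.N1=(alive,v0) N3.N2=(alive,v0) N3.N3=(alive,v0)
Op 2: N3 marks N0=suspect -> (suspect,v1)
Op 3: gossip N3<->N1 -> N3.N0=(suspect,v1) N3.N1=(alive,v0) N3.N2=(alive,v0) N3.N3=(alive,v0) | N1.N0=(suspect,v1) N1.N1=(alive,v0) N1.N2=(alive,v0) N1.N3=(alive,v0)
Op 4: gossip N2<->N1 -> N2.N0=(suspect,v1) N2.N1=(alive,v0) N2.N2=(alive,v0) N2.N3=(alive,v0) | N1.N0=(suspect,v1) N1.N1=(alive,v0) N1.N2=(alive,v0) N1.N3=(alive,v0)
Op 5: gossip N1<->N0 -> N1.N0=(suspect,v1) N1.N1=(alive,v0) N1.N2=(alive,v0) N1.N3=(alive,v0) | N0.N0=(suspect,v1) N0.N1=(alive,v0) N0.N2=(alive,v0) N0.N3=(alive,v0)
Op 6: gossip N2<->N0 -> N2.N0=(suspect,v1) N2.N1=(alive,v0) N2.N2=(alive,v0) N2.N3=(alive,v0) | N0.N0=(suspect,v1) N0.N1=(alive,v0) N0.N2=(alive,v0) N0.N3=(alive,v0)
Op 7: gossip N1<->N3 -> N1.N0=(suspect,v1) N1.N1=(alive,v0) N1.N2=(alive,v0) N1.N3=(alive,v0) | N3.N0=(suspect,v1) N3.N1=(alive,v0) N3.N2=(alive,v0) N3.N3=(alive,v0)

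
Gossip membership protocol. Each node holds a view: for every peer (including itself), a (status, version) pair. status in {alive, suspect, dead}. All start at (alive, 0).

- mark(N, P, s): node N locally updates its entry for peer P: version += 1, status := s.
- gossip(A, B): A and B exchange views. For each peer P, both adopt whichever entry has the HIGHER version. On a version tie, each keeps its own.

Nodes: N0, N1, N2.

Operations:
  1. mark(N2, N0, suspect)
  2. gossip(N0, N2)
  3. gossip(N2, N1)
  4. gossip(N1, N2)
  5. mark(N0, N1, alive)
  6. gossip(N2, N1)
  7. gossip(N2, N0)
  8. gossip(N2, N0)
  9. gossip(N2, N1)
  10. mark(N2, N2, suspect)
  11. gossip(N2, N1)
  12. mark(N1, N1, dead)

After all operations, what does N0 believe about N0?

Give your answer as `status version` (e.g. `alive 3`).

Answer: suspect 1

Derivation:
Op 1: N2 marks N0=suspect -> (suspect,v1)
Op 2: gossip N0<->N2 -> N0.N0=(suspect,v1) N0.N1=(alive,v0) N0.N2=(alive,v0) | N2.N0=(suspect,v1) N2.N1=(alive,v0) N2.N2=(alive,v0)
Op 3: gossip N2<->N1 -> N2.N0=(suspect,v1) N2.N1=(alive,v0) N2.N2=(alive,v0) | N1.N0=(suspect,v1) N1.N1=(alive,v0) N1.N2=(alive,v0)
Op 4: gossip N1<->N2 -> N1.N0=(suspect,v1) N1.N1=(alive,v0) N1.N2=(alive,v0) | N2.N0=(suspect,v1) N2.N1=(alive,v0) N2.N2=(alive,v0)
Op 5: N0 marks N1=alive -> (alive,v1)
Op 6: gossip N2<->N1 -> N2.N0=(suspect,v1) N2.N1=(alive,v0) N2.N2=(alive,v0) | N1.N0=(suspect,v1) N1.N1=(alive,v0) N1.N2=(alive,v0)
Op 7: gossip N2<->N0 -> N2.N0=(suspect,v1) N2.N1=(alive,v1) N2.N2=(alive,v0) | N0.N0=(suspect,v1) N0.N1=(alive,v1) N0.N2=(alive,v0)
Op 8: gossip N2<->N0 -> N2.N0=(suspect,v1) N2.N1=(alive,v1) N2.N2=(alive,v0) | N0.N0=(suspect,v1) N0.N1=(alive,v1) N0.N2=(alive,v0)
Op 9: gossip N2<->N1 -> N2.N0=(suspect,v1) N2.N1=(alive,v1) N2.N2=(alive,v0) | N1.N0=(suspect,v1) N1.N1=(alive,v1) N1.N2=(alive,v0)
Op 10: N2 marks N2=suspect -> (suspect,v1)
Op 11: gossip N2<->N1 -> N2.N0=(suspect,v1) N2.N1=(alive,v1) N2.N2=(suspect,v1) | N1.N0=(suspect,v1) N1.N1=(alive,v1) N1.N2=(suspect,v1)
Op 12: N1 marks N1=dead -> (dead,v2)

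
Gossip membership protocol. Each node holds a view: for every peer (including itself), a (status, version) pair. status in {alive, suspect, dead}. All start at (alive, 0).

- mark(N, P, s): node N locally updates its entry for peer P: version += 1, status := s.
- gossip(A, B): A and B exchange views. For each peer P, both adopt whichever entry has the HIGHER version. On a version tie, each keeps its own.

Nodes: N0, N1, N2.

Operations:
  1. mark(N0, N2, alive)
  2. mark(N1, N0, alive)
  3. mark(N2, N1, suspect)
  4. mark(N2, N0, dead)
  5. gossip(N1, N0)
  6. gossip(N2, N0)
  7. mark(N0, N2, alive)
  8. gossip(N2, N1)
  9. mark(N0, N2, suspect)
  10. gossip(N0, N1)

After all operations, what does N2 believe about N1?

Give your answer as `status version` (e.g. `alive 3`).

Op 1: N0 marks N2=alive -> (alive,v1)
Op 2: N1 marks N0=alive -> (alive,v1)
Op 3: N2 marks N1=suspect -> (suspect,v1)
Op 4: N2 marks N0=dead -> (dead,v1)
Op 5: gossip N1<->N0 -> N1.N0=(alive,v1) N1.N1=(alive,v0) N1.N2=(alive,v1) | N0.N0=(alive,v1) N0.N1=(alive,v0) N0.N2=(alive,v1)
Op 6: gossip N2<->N0 -> N2.N0=(dead,v1) N2.N1=(suspect,v1) N2.N2=(alive,v1) | N0.N0=(alive,v1) N0.N1=(suspect,v1) N0.N2=(alive,v1)
Op 7: N0 marks N2=alive -> (alive,v2)
Op 8: gossip N2<->N1 -> N2.N0=(dead,v1) N2.N1=(suspect,v1) N2.N2=(alive,v1) | N1.N0=(alive,v1) N1.N1=(suspect,v1) N1.N2=(alive,v1)
Op 9: N0 marks N2=suspect -> (suspect,v3)
Op 10: gossip N0<->N1 -> N0.N0=(alive,v1) N0.N1=(suspect,v1) N0.N2=(suspect,v3) | N1.N0=(alive,v1) N1.N1=(suspect,v1) N1.N2=(suspect,v3)

Answer: suspect 1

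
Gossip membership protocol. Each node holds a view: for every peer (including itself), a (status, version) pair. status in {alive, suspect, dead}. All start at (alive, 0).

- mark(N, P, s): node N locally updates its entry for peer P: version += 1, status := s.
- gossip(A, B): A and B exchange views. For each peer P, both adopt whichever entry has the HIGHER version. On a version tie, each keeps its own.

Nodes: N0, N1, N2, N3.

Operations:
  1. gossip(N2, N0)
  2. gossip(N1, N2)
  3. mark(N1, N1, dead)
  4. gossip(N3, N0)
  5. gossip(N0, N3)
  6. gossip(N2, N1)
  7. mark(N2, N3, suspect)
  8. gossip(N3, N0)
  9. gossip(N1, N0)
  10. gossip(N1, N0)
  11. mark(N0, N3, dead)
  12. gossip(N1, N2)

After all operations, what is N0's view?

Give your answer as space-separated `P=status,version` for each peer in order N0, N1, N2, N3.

Answer: N0=alive,0 N1=dead,1 N2=alive,0 N3=dead,1

Derivation:
Op 1: gossip N2<->N0 -> N2.N0=(alive,v0) N2.N1=(alive,v0) N2.N2=(alive,v0) N2.N3=(alive,v0) | N0.N0=(alive,v0) N0.N1=(alive,v0) N0.N2=(alive,v0) N0.N3=(alive,v0)
Op 2: gossip N1<->N2 -> N1.N0=(alive,v0) N1.N1=(alive,v0) N1.N2=(alive,v0) N1.N3=(alive,v0) | N2.N0=(alive,v0) N2.N1=(alive,v0) N2.N2=(alive,v0) N2.N3=(alive,v0)
Op 3: N1 marks N1=dead -> (dead,v1)
Op 4: gossip N3<->N0 -> N3.N0=(alive,v0) N3.N1=(alive,v0) N3.N2=(alive,v0) N3.N3=(alive,v0) | N0.N0=(alive,v0) N0.N1=(alive,v0) N0.N2=(alive,v0) N0.N3=(alive,v0)
Op 5: gossip N0<->N3 -> N0.N0=(alive,v0) N0.N1=(alive,v0) N0.N2=(alive,v0) N0.N3=(alive,v0) | N3.N0=(alive,v0) N3.N1=(alive,v0) N3.N2=(alive,v0) N3.N3=(alive,v0)
Op 6: gossip N2<->N1 -> N2.N0=(alive,v0) N2.N1=(dead,v1) N2.N2=(alive,v0) N2.N3=(alive,v0) | N1.N0=(alive,v0) N1.N1=(dead,v1) N1.N2=(alive,v0) N1.N3=(alive,v0)
Op 7: N2 marks N3=suspect -> (suspect,v1)
Op 8: gossip N3<->N0 -> N3.N0=(alive,v0) N3.N1=(alive,v0) N3.N2=(alive,v0) N3.N3=(alive,v0) | N0.N0=(alive,v0) N0.N1=(alive,v0) N0.N2=(alive,v0) N0.N3=(alive,v0)
Op 9: gossip N1<->N0 -> N1.N0=(alive,v0) N1.N1=(dead,v1) N1.N2=(alive,v0) N1.N3=(alive,v0) | N0.N0=(alive,v0) N0.N1=(dead,v1) N0.N2=(alive,v0) N0.N3=(alive,v0)
Op 10: gossip N1<->N0 -> N1.N0=(alive,v0) N1.N1=(dead,v1) N1.N2=(alive,v0) N1.N3=(alive,v0) | N0.N0=(alive,v0) N0.N1=(dead,v1) N0.N2=(alive,v0) N0.N3=(alive,v0)
Op 11: N0 marks N3=dead -> (dead,v1)
Op 12: gossip N1<->N2 -> N1.N0=(alive,v0) N1.N1=(dead,v1) N1.N2=(alive,v0) N1.N3=(suspect,v1) | N2.N0=(alive,v0) N2.N1=(dead,v1) N2.N2=(alive,v0) N2.N3=(suspect,v1)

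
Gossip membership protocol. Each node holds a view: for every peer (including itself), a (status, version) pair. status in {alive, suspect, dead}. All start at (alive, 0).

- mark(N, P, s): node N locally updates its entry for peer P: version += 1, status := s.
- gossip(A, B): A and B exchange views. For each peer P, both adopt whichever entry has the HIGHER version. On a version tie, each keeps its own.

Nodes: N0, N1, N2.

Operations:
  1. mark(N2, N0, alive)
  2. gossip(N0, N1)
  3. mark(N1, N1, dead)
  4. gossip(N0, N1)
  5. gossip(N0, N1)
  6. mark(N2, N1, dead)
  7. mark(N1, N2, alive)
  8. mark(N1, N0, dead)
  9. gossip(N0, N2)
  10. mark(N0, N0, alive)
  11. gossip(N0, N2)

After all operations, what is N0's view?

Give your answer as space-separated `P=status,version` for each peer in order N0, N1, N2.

Answer: N0=alive,2 N1=dead,1 N2=alive,0

Derivation:
Op 1: N2 marks N0=alive -> (alive,v1)
Op 2: gossip N0<->N1 -> N0.N0=(alive,v0) N0.N1=(alive,v0) N0.N2=(alive,v0) | N1.N0=(alive,v0) N1.N1=(alive,v0) N1.N2=(alive,v0)
Op 3: N1 marks N1=dead -> (dead,v1)
Op 4: gossip N0<->N1 -> N0.N0=(alive,v0) N0.N1=(dead,v1) N0.N2=(alive,v0) | N1.N0=(alive,v0) N1.N1=(dead,v1) N1.N2=(alive,v0)
Op 5: gossip N0<->N1 -> N0.N0=(alive,v0) N0.N1=(dead,v1) N0.N2=(alive,v0) | N1.N0=(alive,v0) N1.N1=(dead,v1) N1.N2=(alive,v0)
Op 6: N2 marks N1=dead -> (dead,v1)
Op 7: N1 marks N2=alive -> (alive,v1)
Op 8: N1 marks N0=dead -> (dead,v1)
Op 9: gossip N0<->N2 -> N0.N0=(alive,v1) N0.N1=(dead,v1) N0.N2=(alive,v0) | N2.N0=(alive,v1) N2.N1=(dead,v1) N2.N2=(alive,v0)
Op 10: N0 marks N0=alive -> (alive,v2)
Op 11: gossip N0<->N2 -> N0.N0=(alive,v2) N0.N1=(dead,v1) N0.N2=(alive,v0) | N2.N0=(alive,v2) N2.N1=(dead,v1) N2.N2=(alive,v0)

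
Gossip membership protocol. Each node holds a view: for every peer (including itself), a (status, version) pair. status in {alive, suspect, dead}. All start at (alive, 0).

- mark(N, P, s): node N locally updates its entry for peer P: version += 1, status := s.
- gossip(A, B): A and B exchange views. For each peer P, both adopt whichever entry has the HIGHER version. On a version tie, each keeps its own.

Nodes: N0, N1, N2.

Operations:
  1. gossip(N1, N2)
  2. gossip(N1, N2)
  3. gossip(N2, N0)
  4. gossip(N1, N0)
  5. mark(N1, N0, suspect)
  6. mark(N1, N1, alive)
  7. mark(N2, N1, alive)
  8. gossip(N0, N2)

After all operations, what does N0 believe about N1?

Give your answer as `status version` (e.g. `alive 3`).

Op 1: gossip N1<->N2 -> N1.N0=(alive,v0) N1.N1=(alive,v0) N1.N2=(alive,v0) | N2.N0=(alive,v0) N2.N1=(alive,v0) N2.N2=(alive,v0)
Op 2: gossip N1<->N2 -> N1.N0=(alive,v0) N1.N1=(alive,v0) N1.N2=(alive,v0) | N2.N0=(alive,v0) N2.N1=(alive,v0) N2.N2=(alive,v0)
Op 3: gossip N2<->N0 -> N2.N0=(alive,v0) N2.N1=(alive,v0) N2.N2=(alive,v0) | N0.N0=(alive,v0) N0.N1=(alive,v0) N0.N2=(alive,v0)
Op 4: gossip N1<->N0 -> N1.N0=(alive,v0) N1.N1=(alive,v0) N1.N2=(alive,v0) | N0.N0=(alive,v0) N0.N1=(alive,v0) N0.N2=(alive,v0)
Op 5: N1 marks N0=suspect -> (suspect,v1)
Op 6: N1 marks N1=alive -> (alive,v1)
Op 7: N2 marks N1=alive -> (alive,v1)
Op 8: gossip N0<->N2 -> N0.N0=(alive,v0) N0.N1=(alive,v1) N0.N2=(alive,v0) | N2.N0=(alive,v0) N2.N1=(alive,v1) N2.N2=(alive,v0)

Answer: alive 1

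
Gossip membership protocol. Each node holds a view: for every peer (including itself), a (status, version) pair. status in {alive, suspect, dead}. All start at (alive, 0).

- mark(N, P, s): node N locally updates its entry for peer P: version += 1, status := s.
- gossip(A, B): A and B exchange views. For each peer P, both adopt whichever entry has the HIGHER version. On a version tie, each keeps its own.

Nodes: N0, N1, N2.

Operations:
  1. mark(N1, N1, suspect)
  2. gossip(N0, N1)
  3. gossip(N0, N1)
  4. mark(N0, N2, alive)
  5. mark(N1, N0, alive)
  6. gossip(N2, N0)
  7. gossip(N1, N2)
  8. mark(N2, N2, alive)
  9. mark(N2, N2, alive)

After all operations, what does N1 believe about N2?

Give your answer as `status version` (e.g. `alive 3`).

Answer: alive 1

Derivation:
Op 1: N1 marks N1=suspect -> (suspect,v1)
Op 2: gossip N0<->N1 -> N0.N0=(alive,v0) N0.N1=(suspect,v1) N0.N2=(alive,v0) | N1.N0=(alive,v0) N1.N1=(suspect,v1) N1.N2=(alive,v0)
Op 3: gossip N0<->N1 -> N0.N0=(alive,v0) N0.N1=(suspect,v1) N0.N2=(alive,v0) | N1.N0=(alive,v0) N1.N1=(suspect,v1) N1.N2=(alive,v0)
Op 4: N0 marks N2=alive -> (alive,v1)
Op 5: N1 marks N0=alive -> (alive,v1)
Op 6: gossip N2<->N0 -> N2.N0=(alive,v0) N2.N1=(suspect,v1) N2.N2=(alive,v1) | N0.N0=(alive,v0) N0.N1=(suspect,v1) N0.N2=(alive,v1)
Op 7: gossip N1<->N2 -> N1.N0=(alive,v1) N1.N1=(suspect,v1) N1.N2=(alive,v1) | N2.N0=(alive,v1) N2.N1=(suspect,v1) N2.N2=(alive,v1)
Op 8: N2 marks N2=alive -> (alive,v2)
Op 9: N2 marks N2=alive -> (alive,v3)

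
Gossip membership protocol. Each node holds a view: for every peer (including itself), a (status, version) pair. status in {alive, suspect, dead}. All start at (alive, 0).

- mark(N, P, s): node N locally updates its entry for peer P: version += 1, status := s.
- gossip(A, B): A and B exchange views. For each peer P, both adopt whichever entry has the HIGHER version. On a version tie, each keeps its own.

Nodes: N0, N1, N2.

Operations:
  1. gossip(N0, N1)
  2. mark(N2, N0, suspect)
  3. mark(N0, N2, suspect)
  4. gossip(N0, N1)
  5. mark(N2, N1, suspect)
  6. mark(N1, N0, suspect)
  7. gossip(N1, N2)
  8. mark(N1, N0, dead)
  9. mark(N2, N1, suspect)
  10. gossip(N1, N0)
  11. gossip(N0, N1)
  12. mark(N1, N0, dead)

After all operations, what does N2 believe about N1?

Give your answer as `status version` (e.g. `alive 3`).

Op 1: gossip N0<->N1 -> N0.N0=(alive,v0) N0.N1=(alive,v0) N0.N2=(alive,v0) | N1.N0=(alive,v0) N1.N1=(alive,v0) N1.N2=(alive,v0)
Op 2: N2 marks N0=suspect -> (suspect,v1)
Op 3: N0 marks N2=suspect -> (suspect,v1)
Op 4: gossip N0<->N1 -> N0.N0=(alive,v0) N0.N1=(alive,v0) N0.N2=(suspect,v1) | N1.N0=(alive,v0) N1.N1=(alive,v0) N1.N2=(suspect,v1)
Op 5: N2 marks N1=suspect -> (suspect,v1)
Op 6: N1 marks N0=suspect -> (suspect,v1)
Op 7: gossip N1<->N2 -> N1.N0=(suspect,v1) N1.N1=(suspect,v1) N1.N2=(suspect,v1) | N2.N0=(suspect,v1) N2.N1=(suspect,v1) N2.N2=(suspect,v1)
Op 8: N1 marks N0=dead -> (dead,v2)
Op 9: N2 marks N1=suspect -> (suspect,v2)
Op 10: gossip N1<->N0 -> N1.N0=(dead,v2) N1.N1=(suspect,v1) N1.N2=(suspect,v1) | N0.N0=(dead,v2) N0.N1=(suspect,v1) N0.N2=(suspect,v1)
Op 11: gossip N0<->N1 -> N0.N0=(dead,v2) N0.N1=(suspect,v1) N0.N2=(suspect,v1) | N1.N0=(dead,v2) N1.N1=(suspect,v1) N1.N2=(suspect,v1)
Op 12: N1 marks N0=dead -> (dead,v3)

Answer: suspect 2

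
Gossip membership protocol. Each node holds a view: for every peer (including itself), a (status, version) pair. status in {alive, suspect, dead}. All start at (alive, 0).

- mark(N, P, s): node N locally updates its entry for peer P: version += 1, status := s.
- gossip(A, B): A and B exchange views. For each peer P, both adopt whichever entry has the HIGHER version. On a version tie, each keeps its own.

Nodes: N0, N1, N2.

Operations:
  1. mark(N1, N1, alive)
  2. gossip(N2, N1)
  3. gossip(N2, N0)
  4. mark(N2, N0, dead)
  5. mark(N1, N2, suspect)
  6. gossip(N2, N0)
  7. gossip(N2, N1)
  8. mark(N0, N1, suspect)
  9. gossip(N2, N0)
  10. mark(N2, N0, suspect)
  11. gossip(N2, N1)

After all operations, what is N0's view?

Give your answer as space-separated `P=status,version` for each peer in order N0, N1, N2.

Answer: N0=dead,1 N1=suspect,2 N2=suspect,1

Derivation:
Op 1: N1 marks N1=alive -> (alive,v1)
Op 2: gossip N2<->N1 -> N2.N0=(alive,v0) N2.N1=(alive,v1) N2.N2=(alive,v0) | N1.N0=(alive,v0) N1.N1=(alive,v1) N1.N2=(alive,v0)
Op 3: gossip N2<->N0 -> N2.N0=(alive,v0) N2.N1=(alive,v1) N2.N2=(alive,v0) | N0.N0=(alive,v0) N0.N1=(alive,v1) N0.N2=(alive,v0)
Op 4: N2 marks N0=dead -> (dead,v1)
Op 5: N1 marks N2=suspect -> (suspect,v1)
Op 6: gossip N2<->N0 -> N2.N0=(dead,v1) N2.N1=(alive,v1) N2.N2=(alive,v0) | N0.N0=(dead,v1) N0.N1=(alive,v1) N0.N2=(alive,v0)
Op 7: gossip N2<->N1 -> N2.N0=(dead,v1) N2.N1=(alive,v1) N2.N2=(suspect,v1) | N1.N0=(dead,v1) N1.N1=(alive,v1) N1.N2=(suspect,v1)
Op 8: N0 marks N1=suspect -> (suspect,v2)
Op 9: gossip N2<->N0 -> N2.N0=(dead,v1) N2.N1=(suspect,v2) N2.N2=(suspect,v1) | N0.N0=(dead,v1) N0.N1=(suspect,v2) N0.N2=(suspect,v1)
Op 10: N2 marks N0=suspect -> (suspect,v2)
Op 11: gossip N2<->N1 -> N2.N0=(suspect,v2) N2.N1=(suspect,v2) N2.N2=(suspect,v1) | N1.N0=(suspect,v2) N1.N1=(suspect,v2) N1.N2=(suspect,v1)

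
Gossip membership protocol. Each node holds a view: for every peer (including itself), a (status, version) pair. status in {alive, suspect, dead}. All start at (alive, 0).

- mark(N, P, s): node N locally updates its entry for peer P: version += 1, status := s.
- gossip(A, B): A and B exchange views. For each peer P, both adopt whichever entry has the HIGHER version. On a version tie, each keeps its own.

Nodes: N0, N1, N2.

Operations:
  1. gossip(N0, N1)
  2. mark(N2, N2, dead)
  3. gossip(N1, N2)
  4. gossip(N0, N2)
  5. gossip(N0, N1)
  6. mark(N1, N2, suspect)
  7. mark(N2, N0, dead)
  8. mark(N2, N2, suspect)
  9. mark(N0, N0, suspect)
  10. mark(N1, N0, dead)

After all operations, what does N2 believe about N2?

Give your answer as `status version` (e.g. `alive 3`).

Op 1: gossip N0<->N1 -> N0.N0=(alive,v0) N0.N1=(alive,v0) N0.N2=(alive,v0) | N1.N0=(alive,v0) N1.N1=(alive,v0) N1.N2=(alive,v0)
Op 2: N2 marks N2=dead -> (dead,v1)
Op 3: gossip N1<->N2 -> N1.N0=(alive,v0) N1.N1=(alive,v0) N1.N2=(dead,v1) | N2.N0=(alive,v0) N2.N1=(alive,v0) N2.N2=(dead,v1)
Op 4: gossip N0<->N2 -> N0.N0=(alive,v0) N0.N1=(alive,v0) N0.N2=(dead,v1) | N2.N0=(alive,v0) N2.N1=(alive,v0) N2.N2=(dead,v1)
Op 5: gossip N0<->N1 -> N0.N0=(alive,v0) N0.N1=(alive,v0) N0.N2=(dead,v1) | N1.N0=(alive,v0) N1.N1=(alive,v0) N1.N2=(dead,v1)
Op 6: N1 marks N2=suspect -> (suspect,v2)
Op 7: N2 marks N0=dead -> (dead,v1)
Op 8: N2 marks N2=suspect -> (suspect,v2)
Op 9: N0 marks N0=suspect -> (suspect,v1)
Op 10: N1 marks N0=dead -> (dead,v1)

Answer: suspect 2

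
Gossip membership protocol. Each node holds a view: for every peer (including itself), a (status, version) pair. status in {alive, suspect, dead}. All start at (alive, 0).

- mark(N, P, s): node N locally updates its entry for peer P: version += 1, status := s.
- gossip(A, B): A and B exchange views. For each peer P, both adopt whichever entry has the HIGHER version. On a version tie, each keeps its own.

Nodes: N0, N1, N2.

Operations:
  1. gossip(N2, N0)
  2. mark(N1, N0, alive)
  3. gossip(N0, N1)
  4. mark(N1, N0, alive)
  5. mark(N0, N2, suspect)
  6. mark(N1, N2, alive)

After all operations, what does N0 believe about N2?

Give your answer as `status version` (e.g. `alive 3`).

Answer: suspect 1

Derivation:
Op 1: gossip N2<->N0 -> N2.N0=(alive,v0) N2.N1=(alive,v0) N2.N2=(alive,v0) | N0.N0=(alive,v0) N0.N1=(alive,v0) N0.N2=(alive,v0)
Op 2: N1 marks N0=alive -> (alive,v1)
Op 3: gossip N0<->N1 -> N0.N0=(alive,v1) N0.N1=(alive,v0) N0.N2=(alive,v0) | N1.N0=(alive,v1) N1.N1=(alive,v0) N1.N2=(alive,v0)
Op 4: N1 marks N0=alive -> (alive,v2)
Op 5: N0 marks N2=suspect -> (suspect,v1)
Op 6: N1 marks N2=alive -> (alive,v1)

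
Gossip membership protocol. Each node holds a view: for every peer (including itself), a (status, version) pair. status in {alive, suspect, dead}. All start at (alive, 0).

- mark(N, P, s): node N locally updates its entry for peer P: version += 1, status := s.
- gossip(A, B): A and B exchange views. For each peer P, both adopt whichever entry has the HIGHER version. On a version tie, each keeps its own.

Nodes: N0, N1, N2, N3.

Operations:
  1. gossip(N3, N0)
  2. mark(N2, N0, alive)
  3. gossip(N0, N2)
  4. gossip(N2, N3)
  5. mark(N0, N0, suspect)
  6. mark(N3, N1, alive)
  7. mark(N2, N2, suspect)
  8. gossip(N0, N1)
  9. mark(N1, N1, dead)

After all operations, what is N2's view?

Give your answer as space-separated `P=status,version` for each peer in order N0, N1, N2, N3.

Answer: N0=alive,1 N1=alive,0 N2=suspect,1 N3=alive,0

Derivation:
Op 1: gossip N3<->N0 -> N3.N0=(alive,v0) N3.N1=(alive,v0) N3.N2=(alive,v0) N3.N3=(alive,v0) | N0.N0=(alive,v0) N0.N1=(alive,v0) N0.N2=(alive,v0) N0.N3=(alive,v0)
Op 2: N2 marks N0=alive -> (alive,v1)
Op 3: gossip N0<->N2 -> N0.N0=(alive,v1) N0.N1=(alive,v0) N0.N2=(alive,v0) N0.N3=(alive,v0) | N2.N0=(alive,v1) N2.N1=(alive,v0) N2.N2=(alive,v0) N2.N3=(alive,v0)
Op 4: gossip N2<->N3 -> N2.N0=(alive,v1) N2.N1=(alive,v0) N2.N2=(alive,v0) N2.N3=(alive,v0) | N3.N0=(alive,v1) N3.N1=(alive,v0) N3.N2=(alive,v0) N3.N3=(alive,v0)
Op 5: N0 marks N0=suspect -> (suspect,v2)
Op 6: N3 marks N1=alive -> (alive,v1)
Op 7: N2 marks N2=suspect -> (suspect,v1)
Op 8: gossip N0<->N1 -> N0.N0=(suspect,v2) N0.N1=(alive,v0) N0.N2=(alive,v0) N0.N3=(alive,v0) | N1.N0=(suspect,v2) N1.N1=(alive,v0) N1.N2=(alive,v0) N1.N3=(alive,v0)
Op 9: N1 marks N1=dead -> (dead,v1)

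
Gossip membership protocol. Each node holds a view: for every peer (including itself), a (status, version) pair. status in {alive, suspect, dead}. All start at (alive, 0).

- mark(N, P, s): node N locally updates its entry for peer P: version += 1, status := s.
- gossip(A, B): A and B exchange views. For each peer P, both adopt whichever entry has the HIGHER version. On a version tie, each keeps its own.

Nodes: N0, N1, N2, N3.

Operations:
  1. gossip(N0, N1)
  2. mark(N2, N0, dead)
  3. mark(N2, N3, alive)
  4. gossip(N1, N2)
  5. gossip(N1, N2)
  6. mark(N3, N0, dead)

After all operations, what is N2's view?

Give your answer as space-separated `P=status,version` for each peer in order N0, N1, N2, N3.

Op 1: gossip N0<->N1 -> N0.N0=(alive,v0) N0.N1=(alive,v0) N0.N2=(alive,v0) N0.N3=(alive,v0) | N1.N0=(alive,v0) N1.N1=(alive,v0) N1.N2=(alive,v0) N1.N3=(alive,v0)
Op 2: N2 marks N0=dead -> (dead,v1)
Op 3: N2 marks N3=alive -> (alive,v1)
Op 4: gossip N1<->N2 -> N1.N0=(dead,v1) N1.N1=(alive,v0) N1.N2=(alive,v0) N1.N3=(alive,v1) | N2.N0=(dead,v1) N2.N1=(alive,v0) N2.N2=(alive,v0) N2.N3=(alive,v1)
Op 5: gossip N1<->N2 -> N1.N0=(dead,v1) N1.N1=(alive,v0) N1.N2=(alive,v0) N1.N3=(alive,v1) | N2.N0=(dead,v1) N2.N1=(alive,v0) N2.N2=(alive,v0) N2.N3=(alive,v1)
Op 6: N3 marks N0=dead -> (dead,v1)

Answer: N0=dead,1 N1=alive,0 N2=alive,0 N3=alive,1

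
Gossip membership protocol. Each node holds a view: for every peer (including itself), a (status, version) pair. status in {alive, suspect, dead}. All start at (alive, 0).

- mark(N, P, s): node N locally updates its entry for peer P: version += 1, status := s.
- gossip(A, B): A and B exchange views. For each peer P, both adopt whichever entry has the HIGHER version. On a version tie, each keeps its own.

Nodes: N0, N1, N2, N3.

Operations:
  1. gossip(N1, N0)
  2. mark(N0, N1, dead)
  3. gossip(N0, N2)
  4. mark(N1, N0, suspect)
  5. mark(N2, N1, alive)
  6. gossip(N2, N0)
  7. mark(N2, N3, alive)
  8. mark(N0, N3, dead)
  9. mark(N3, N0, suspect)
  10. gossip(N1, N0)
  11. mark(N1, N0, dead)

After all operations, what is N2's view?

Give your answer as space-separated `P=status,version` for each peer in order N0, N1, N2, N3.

Answer: N0=alive,0 N1=alive,2 N2=alive,0 N3=alive,1

Derivation:
Op 1: gossip N1<->N0 -> N1.N0=(alive,v0) N1.N1=(alive,v0) N1.N2=(alive,v0) N1.N3=(alive,v0) | N0.N0=(alive,v0) N0.N1=(alive,v0) N0.N2=(alive,v0) N0.N3=(alive,v0)
Op 2: N0 marks N1=dead -> (dead,v1)
Op 3: gossip N0<->N2 -> N0.N0=(alive,v0) N0.N1=(dead,v1) N0.N2=(alive,v0) N0.N3=(alive,v0) | N2.N0=(alive,v0) N2.N1=(dead,v1) N2.N2=(alive,v0) N2.N3=(alive,v0)
Op 4: N1 marks N0=suspect -> (suspect,v1)
Op 5: N2 marks N1=alive -> (alive,v2)
Op 6: gossip N2<->N0 -> N2.N0=(alive,v0) N2.N1=(alive,v2) N2.N2=(alive,v0) N2.N3=(alive,v0) | N0.N0=(alive,v0) N0.N1=(alive,v2) N0.N2=(alive,v0) N0.N3=(alive,v0)
Op 7: N2 marks N3=alive -> (alive,v1)
Op 8: N0 marks N3=dead -> (dead,v1)
Op 9: N3 marks N0=suspect -> (suspect,v1)
Op 10: gossip N1<->N0 -> N1.N0=(suspect,v1) N1.N1=(alive,v2) N1.N2=(alive,v0) N1.N3=(dead,v1) | N0.N0=(suspect,v1) N0.N1=(alive,v2) N0.N2=(alive,v0) N0.N3=(dead,v1)
Op 11: N1 marks N0=dead -> (dead,v2)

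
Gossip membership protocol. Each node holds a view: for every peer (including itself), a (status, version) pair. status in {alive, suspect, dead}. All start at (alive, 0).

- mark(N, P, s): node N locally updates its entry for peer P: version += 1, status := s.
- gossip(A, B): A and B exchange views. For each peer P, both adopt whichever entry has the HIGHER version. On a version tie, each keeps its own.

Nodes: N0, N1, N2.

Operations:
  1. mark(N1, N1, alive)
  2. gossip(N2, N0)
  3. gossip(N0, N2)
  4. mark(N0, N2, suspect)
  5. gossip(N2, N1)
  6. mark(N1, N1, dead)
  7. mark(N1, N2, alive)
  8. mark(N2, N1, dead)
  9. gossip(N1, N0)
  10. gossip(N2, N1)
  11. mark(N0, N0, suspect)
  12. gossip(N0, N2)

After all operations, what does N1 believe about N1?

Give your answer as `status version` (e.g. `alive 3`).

Op 1: N1 marks N1=alive -> (alive,v1)
Op 2: gossip N2<->N0 -> N2.N0=(alive,v0) N2.N1=(alive,v0) N2.N2=(alive,v0) | N0.N0=(alive,v0) N0.N1=(alive,v0) N0.N2=(alive,v0)
Op 3: gossip N0<->N2 -> N0.N0=(alive,v0) N0.N1=(alive,v0) N0.N2=(alive,v0) | N2.N0=(alive,v0) N2.N1=(alive,v0) N2.N2=(alive,v0)
Op 4: N0 marks N2=suspect -> (suspect,v1)
Op 5: gossip N2<->N1 -> N2.N0=(alive,v0) N2.N1=(alive,v1) N2.N2=(alive,v0) | N1.N0=(alive,v0) N1.N1=(alive,v1) N1.N2=(alive,v0)
Op 6: N1 marks N1=dead -> (dead,v2)
Op 7: N1 marks N2=alive -> (alive,v1)
Op 8: N2 marks N1=dead -> (dead,v2)
Op 9: gossip N1<->N0 -> N1.N0=(alive,v0) N1.N1=(dead,v2) N1.N2=(alive,v1) | N0.N0=(alive,v0) N0.N1=(dead,v2) N0.N2=(suspect,v1)
Op 10: gossip N2<->N1 -> N2.N0=(alive,v0) N2.N1=(dead,v2) N2.N2=(alive,v1) | N1.N0=(alive,v0) N1.N1=(dead,v2) N1.N2=(alive,v1)
Op 11: N0 marks N0=suspect -> (suspect,v1)
Op 12: gossip N0<->N2 -> N0.N0=(suspect,v1) N0.N1=(dead,v2) N0.N2=(suspect,v1) | N2.N0=(suspect,v1) N2.N1=(dead,v2) N2.N2=(alive,v1)

Answer: dead 2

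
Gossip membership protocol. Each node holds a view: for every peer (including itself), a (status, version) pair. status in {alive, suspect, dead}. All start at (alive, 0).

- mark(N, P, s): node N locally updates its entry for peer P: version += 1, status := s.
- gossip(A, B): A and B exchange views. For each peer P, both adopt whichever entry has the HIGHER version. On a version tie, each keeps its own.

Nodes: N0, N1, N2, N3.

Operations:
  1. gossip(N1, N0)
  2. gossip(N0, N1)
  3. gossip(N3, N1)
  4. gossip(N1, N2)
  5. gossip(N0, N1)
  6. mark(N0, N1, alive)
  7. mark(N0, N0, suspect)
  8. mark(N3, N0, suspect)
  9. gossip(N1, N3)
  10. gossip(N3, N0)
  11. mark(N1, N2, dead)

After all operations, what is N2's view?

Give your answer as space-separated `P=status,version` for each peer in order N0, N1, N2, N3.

Answer: N0=alive,0 N1=alive,0 N2=alive,0 N3=alive,0

Derivation:
Op 1: gossip N1<->N0 -> N1.N0=(alive,v0) N1.N1=(alive,v0) N1.N2=(alive,v0) N1.N3=(alive,v0) | N0.N0=(alive,v0) N0.N1=(alive,v0) N0.N2=(alive,v0) N0.N3=(alive,v0)
Op 2: gossip N0<->N1 -> N0.N0=(alive,v0) N0.N1=(alive,v0) N0.N2=(alive,v0) N0.N3=(alive,v0) | N1.N0=(alive,v0) N1.N1=(alive,v0) N1.N2=(alive,v0) N1.N3=(alive,v0)
Op 3: gossip N3<->N1 -> N3.N0=(alive,v0) N3.N1=(alive,v0) N3.N2=(alive,v0) N3.N3=(alive,v0) | N1.N0=(alive,v0) N1.N1=(alive,v0) N1.N2=(alive,v0) N1.N3=(alive,v0)
Op 4: gossip N1<->N2 -> N1.N0=(alive,v0) N1.N1=(alive,v0) N1.N2=(alive,v0) N1.N3=(alive,v0) | N2.N0=(alive,v0) N2.N1=(alive,v0) N2.N2=(alive,v0) N2.N3=(alive,v0)
Op 5: gossip N0<->N1 -> N0.N0=(alive,v0) N0.N1=(alive,v0) N0.N2=(alive,v0) N0.N3=(alive,v0) | N1.N0=(alive,v0) N1.N1=(alive,v0) N1.N2=(alive,v0) N1.N3=(alive,v0)
Op 6: N0 marks N1=alive -> (alive,v1)
Op 7: N0 marks N0=suspect -> (suspect,v1)
Op 8: N3 marks N0=suspect -> (suspect,v1)
Op 9: gossip N1<->N3 -> N1.N0=(suspect,v1) N1.N1=(alive,v0) N1.N2=(alive,v0) N1.N3=(alive,v0) | N3.N0=(suspect,v1) N3.N1=(alive,v0) N3.N2=(alive,v0) N3.N3=(alive,v0)
Op 10: gossip N3<->N0 -> N3.N0=(suspect,v1) N3.N1=(alive,v1) N3.N2=(alive,v0) N3.N3=(alive,v0) | N0.N0=(suspect,v1) N0.N1=(alive,v1) N0.N2=(alive,v0) N0.N3=(alive,v0)
Op 11: N1 marks N2=dead -> (dead,v1)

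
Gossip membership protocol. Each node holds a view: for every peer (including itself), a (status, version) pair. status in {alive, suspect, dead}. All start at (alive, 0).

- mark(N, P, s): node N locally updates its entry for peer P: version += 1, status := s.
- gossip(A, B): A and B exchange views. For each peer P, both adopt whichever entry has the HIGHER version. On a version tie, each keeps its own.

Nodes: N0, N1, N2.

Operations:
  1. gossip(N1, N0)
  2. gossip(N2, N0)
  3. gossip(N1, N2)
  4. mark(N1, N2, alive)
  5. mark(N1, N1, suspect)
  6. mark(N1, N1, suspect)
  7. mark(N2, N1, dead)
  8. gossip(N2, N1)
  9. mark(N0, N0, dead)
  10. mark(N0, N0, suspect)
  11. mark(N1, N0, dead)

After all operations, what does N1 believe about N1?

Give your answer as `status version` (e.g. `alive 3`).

Answer: suspect 2

Derivation:
Op 1: gossip N1<->N0 -> N1.N0=(alive,v0) N1.N1=(alive,v0) N1.N2=(alive,v0) | N0.N0=(alive,v0) N0.N1=(alive,v0) N0.N2=(alive,v0)
Op 2: gossip N2<->N0 -> N2.N0=(alive,v0) N2.N1=(alive,v0) N2.N2=(alive,v0) | N0.N0=(alive,v0) N0.N1=(alive,v0) N0.N2=(alive,v0)
Op 3: gossip N1<->N2 -> N1.N0=(alive,v0) N1.N1=(alive,v0) N1.N2=(alive,v0) | N2.N0=(alive,v0) N2.N1=(alive,v0) N2.N2=(alive,v0)
Op 4: N1 marks N2=alive -> (alive,v1)
Op 5: N1 marks N1=suspect -> (suspect,v1)
Op 6: N1 marks N1=suspect -> (suspect,v2)
Op 7: N2 marks N1=dead -> (dead,v1)
Op 8: gossip N2<->N1 -> N2.N0=(alive,v0) N2.N1=(suspect,v2) N2.N2=(alive,v1) | N1.N0=(alive,v0) N1.N1=(suspect,v2) N1.N2=(alive,v1)
Op 9: N0 marks N0=dead -> (dead,v1)
Op 10: N0 marks N0=suspect -> (suspect,v2)
Op 11: N1 marks N0=dead -> (dead,v1)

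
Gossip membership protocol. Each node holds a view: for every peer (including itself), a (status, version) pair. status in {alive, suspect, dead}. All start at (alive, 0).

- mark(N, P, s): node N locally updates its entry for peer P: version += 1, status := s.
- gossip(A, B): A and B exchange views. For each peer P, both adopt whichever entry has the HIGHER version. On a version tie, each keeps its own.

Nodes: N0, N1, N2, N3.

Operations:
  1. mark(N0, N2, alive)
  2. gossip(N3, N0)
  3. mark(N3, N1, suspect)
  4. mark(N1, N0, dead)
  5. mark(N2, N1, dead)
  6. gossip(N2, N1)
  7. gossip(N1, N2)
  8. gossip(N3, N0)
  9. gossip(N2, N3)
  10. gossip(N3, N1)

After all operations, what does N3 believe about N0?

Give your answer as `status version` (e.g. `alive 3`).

Op 1: N0 marks N2=alive -> (alive,v1)
Op 2: gossip N3<->N0 -> N3.N0=(alive,v0) N3.N1=(alive,v0) N3.N2=(alive,v1) N3.N3=(alive,v0) | N0.N0=(alive,v0) N0.N1=(alive,v0) N0.N2=(alive,v1) N0.N3=(alive,v0)
Op 3: N3 marks N1=suspect -> (suspect,v1)
Op 4: N1 marks N0=dead -> (dead,v1)
Op 5: N2 marks N1=dead -> (dead,v1)
Op 6: gossip N2<->N1 -> N2.N0=(dead,v1) N2.N1=(dead,v1) N2.N2=(alive,v0) N2.N3=(alive,v0) | N1.N0=(dead,v1) N1.N1=(dead,v1) N1.N2=(alive,v0) N1.N3=(alive,v0)
Op 7: gossip N1<->N2 -> N1.N0=(dead,v1) N1.N1=(dead,v1) N1.N2=(alive,v0) N1.N3=(alive,v0) | N2.N0=(dead,v1) N2.N1=(dead,v1) N2.N2=(alive,v0) N2.N3=(alive,v0)
Op 8: gossip N3<->N0 -> N3.N0=(alive,v0) N3.N1=(suspect,v1) N3.N2=(alive,v1) N3.N3=(alive,v0) | N0.N0=(alive,v0) N0.N1=(suspect,v1) N0.N2=(alive,v1) N0.N3=(alive,v0)
Op 9: gossip N2<->N3 -> N2.N0=(dead,v1) N2.N1=(dead,v1) N2.N2=(alive,v1) N2.N3=(alive,v0) | N3.N0=(dead,v1) N3.N1=(suspect,v1) N3.N2=(alive,v1) N3.N3=(alive,v0)
Op 10: gossip N3<->N1 -> N3.N0=(dead,v1) N3.N1=(suspect,v1) N3.N2=(alive,v1) N3.N3=(alive,v0) | N1.N0=(dead,v1) N1.N1=(dead,v1) N1.N2=(alive,v1) N1.N3=(alive,v0)

Answer: dead 1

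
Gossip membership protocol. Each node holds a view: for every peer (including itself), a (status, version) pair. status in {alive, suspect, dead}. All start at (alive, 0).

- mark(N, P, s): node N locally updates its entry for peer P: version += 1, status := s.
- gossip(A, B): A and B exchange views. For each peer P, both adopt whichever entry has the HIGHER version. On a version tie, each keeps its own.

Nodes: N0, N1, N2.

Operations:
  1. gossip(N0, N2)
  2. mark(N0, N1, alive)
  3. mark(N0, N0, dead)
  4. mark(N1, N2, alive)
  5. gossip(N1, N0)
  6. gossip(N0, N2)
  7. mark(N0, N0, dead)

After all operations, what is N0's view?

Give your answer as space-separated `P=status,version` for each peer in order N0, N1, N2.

Answer: N0=dead,2 N1=alive,1 N2=alive,1

Derivation:
Op 1: gossip N0<->N2 -> N0.N0=(alive,v0) N0.N1=(alive,v0) N0.N2=(alive,v0) | N2.N0=(alive,v0) N2.N1=(alive,v0) N2.N2=(alive,v0)
Op 2: N0 marks N1=alive -> (alive,v1)
Op 3: N0 marks N0=dead -> (dead,v1)
Op 4: N1 marks N2=alive -> (alive,v1)
Op 5: gossip N1<->N0 -> N1.N0=(dead,v1) N1.N1=(alive,v1) N1.N2=(alive,v1) | N0.N0=(dead,v1) N0.N1=(alive,v1) N0.N2=(alive,v1)
Op 6: gossip N0<->N2 -> N0.N0=(dead,v1) N0.N1=(alive,v1) N0.N2=(alive,v1) | N2.N0=(dead,v1) N2.N1=(alive,v1) N2.N2=(alive,v1)
Op 7: N0 marks N0=dead -> (dead,v2)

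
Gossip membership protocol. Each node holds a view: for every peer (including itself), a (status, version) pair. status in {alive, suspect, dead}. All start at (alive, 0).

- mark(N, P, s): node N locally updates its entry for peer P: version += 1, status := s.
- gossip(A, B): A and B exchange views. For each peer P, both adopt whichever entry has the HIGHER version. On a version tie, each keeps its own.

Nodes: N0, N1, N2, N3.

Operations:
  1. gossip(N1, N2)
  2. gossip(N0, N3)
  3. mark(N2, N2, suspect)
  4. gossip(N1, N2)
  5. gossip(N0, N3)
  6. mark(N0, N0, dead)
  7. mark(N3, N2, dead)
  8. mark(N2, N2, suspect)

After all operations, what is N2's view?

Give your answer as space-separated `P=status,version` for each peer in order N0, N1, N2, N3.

Op 1: gossip N1<->N2 -> N1.N0=(alive,v0) N1.N1=(alive,v0) N1.N2=(alive,v0) N1.N3=(alive,v0) | N2.N0=(alive,v0) N2.N1=(alive,v0) N2.N2=(alive,v0) N2.N3=(alive,v0)
Op 2: gossip N0<->N3 -> N0.N0=(alive,v0) N0.N1=(alive,v0) N0.N2=(alive,v0) N0.N3=(alive,v0) | N3.N0=(alive,v0) N3.N1=(alive,v0) N3.N2=(alive,v0) N3.N3=(alive,v0)
Op 3: N2 marks N2=suspect -> (suspect,v1)
Op 4: gossip N1<->N2 -> N1.N0=(alive,v0) N1.N1=(alive,v0) N1.N2=(suspect,v1) N1.N3=(alive,v0) | N2.N0=(alive,v0) N2.N1=(alive,v0) N2.N2=(suspect,v1) N2.N3=(alive,v0)
Op 5: gossip N0<->N3 -> N0.N0=(alive,v0) N0.N1=(alive,v0) N0.N2=(alive,v0) N0.N3=(alive,v0) | N3.N0=(alive,v0) N3.N1=(alive,v0) N3.N2=(alive,v0) N3.N3=(alive,v0)
Op 6: N0 marks N0=dead -> (dead,v1)
Op 7: N3 marks N2=dead -> (dead,v1)
Op 8: N2 marks N2=suspect -> (suspect,v2)

Answer: N0=alive,0 N1=alive,0 N2=suspect,2 N3=alive,0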